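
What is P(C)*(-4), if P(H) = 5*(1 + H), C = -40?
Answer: 780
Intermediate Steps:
P(H) = 5 + 5*H
P(C)*(-4) = (5 + 5*(-40))*(-4) = (5 - 200)*(-4) = -195*(-4) = 780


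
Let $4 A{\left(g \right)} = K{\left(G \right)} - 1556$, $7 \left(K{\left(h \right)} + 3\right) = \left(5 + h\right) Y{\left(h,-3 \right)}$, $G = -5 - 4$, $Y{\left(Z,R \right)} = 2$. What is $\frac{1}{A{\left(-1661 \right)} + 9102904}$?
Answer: $\frac{28}{254870391} \approx 1.0986 \cdot 10^{-7}$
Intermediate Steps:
$G = -9$
$K{\left(h \right)} = - \frac{11}{7} + \frac{2 h}{7}$ ($K{\left(h \right)} = -3 + \frac{\left(5 + h\right) 2}{7} = -3 + \frac{10 + 2 h}{7} = -3 + \left(\frac{10}{7} + \frac{2 h}{7}\right) = - \frac{11}{7} + \frac{2 h}{7}$)
$A{\left(g \right)} = - \frac{10921}{28}$ ($A{\left(g \right)} = \frac{\left(- \frac{11}{7} + \frac{2}{7} \left(-9\right)\right) - 1556}{4} = \frac{\left(- \frac{11}{7} - \frac{18}{7}\right) - 1556}{4} = \frac{- \frac{29}{7} - 1556}{4} = \frac{1}{4} \left(- \frac{10921}{7}\right) = - \frac{10921}{28}$)
$\frac{1}{A{\left(-1661 \right)} + 9102904} = \frac{1}{- \frac{10921}{28} + 9102904} = \frac{1}{\frac{254870391}{28}} = \frac{28}{254870391}$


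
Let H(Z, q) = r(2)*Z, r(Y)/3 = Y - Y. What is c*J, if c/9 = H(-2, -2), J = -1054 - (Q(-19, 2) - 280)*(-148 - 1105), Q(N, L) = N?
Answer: 0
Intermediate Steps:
r(Y) = 0 (r(Y) = 3*(Y - Y) = 3*0 = 0)
H(Z, q) = 0 (H(Z, q) = 0*Z = 0)
J = -375701 (J = -1054 - (-19 - 280)*(-148 - 1105) = -1054 - (-299)*(-1253) = -1054 - 1*374647 = -1054 - 374647 = -375701)
c = 0 (c = 9*0 = 0)
c*J = 0*(-375701) = 0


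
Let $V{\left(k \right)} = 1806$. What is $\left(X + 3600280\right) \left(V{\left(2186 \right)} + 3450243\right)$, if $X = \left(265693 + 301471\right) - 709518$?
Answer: $11936929990374$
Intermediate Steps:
$X = -142354$ ($X = 567164 - 709518 = -142354$)
$\left(X + 3600280\right) \left(V{\left(2186 \right)} + 3450243\right) = \left(-142354 + 3600280\right) \left(1806 + 3450243\right) = 3457926 \cdot 3452049 = 11936929990374$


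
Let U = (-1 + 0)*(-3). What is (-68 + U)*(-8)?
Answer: 520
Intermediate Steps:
U = 3 (U = -1*(-3) = 3)
(-68 + U)*(-8) = (-68 + 3)*(-8) = -65*(-8) = 520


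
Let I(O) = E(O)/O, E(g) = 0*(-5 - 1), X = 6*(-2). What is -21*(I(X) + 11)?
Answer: -231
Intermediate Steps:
X = -12
E(g) = 0 (E(g) = 0*(-6) = 0)
I(O) = 0 (I(O) = 0/O = 0)
-21*(I(X) + 11) = -21*(0 + 11) = -21*11 = -231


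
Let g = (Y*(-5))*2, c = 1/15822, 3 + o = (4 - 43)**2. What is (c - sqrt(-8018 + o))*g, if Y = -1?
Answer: 5/7911 - 100*I*sqrt(65) ≈ 0.00063203 - 806.23*I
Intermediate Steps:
o = 1518 (o = -3 + (4 - 43)**2 = -3 + (-39)**2 = -3 + 1521 = 1518)
c = 1/15822 ≈ 6.3203e-5
g = 10 (g = -1*(-5)*2 = 5*2 = 10)
(c - sqrt(-8018 + o))*g = (1/15822 - sqrt(-8018 + 1518))*10 = (1/15822 - sqrt(-6500))*10 = (1/15822 - 10*I*sqrt(65))*10 = 5/7911 - 100*I*sqrt(65)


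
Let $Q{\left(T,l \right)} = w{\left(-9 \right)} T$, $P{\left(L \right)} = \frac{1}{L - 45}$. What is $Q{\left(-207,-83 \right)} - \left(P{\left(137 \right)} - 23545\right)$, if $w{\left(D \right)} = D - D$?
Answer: $\frac{2166139}{92} \approx 23545.0$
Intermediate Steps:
$w{\left(D \right)} = 0$
$P{\left(L \right)} = \frac{1}{-45 + L}$
$Q{\left(T,l \right)} = 0$ ($Q{\left(T,l \right)} = 0 T = 0$)
$Q{\left(-207,-83 \right)} - \left(P{\left(137 \right)} - 23545\right) = 0 - \left(\frac{1}{-45 + 137} - 23545\right) = 0 - \left(\frac{1}{92} - 23545\right) = 0 - - \frac{2166139}{92} = 0 + \frac{2166139}{92} = \frac{2166139}{92}$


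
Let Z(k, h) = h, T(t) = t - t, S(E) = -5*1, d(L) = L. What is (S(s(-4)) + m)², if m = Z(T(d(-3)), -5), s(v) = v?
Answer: 100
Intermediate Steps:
S(E) = -5
T(t) = 0
m = -5
(S(s(-4)) + m)² = (-5 - 5)² = (-10)² = 100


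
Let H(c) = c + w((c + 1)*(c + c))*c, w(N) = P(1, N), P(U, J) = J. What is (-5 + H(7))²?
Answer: 617796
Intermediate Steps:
w(N) = N
H(c) = c + 2*c²*(1 + c) (H(c) = c + ((c + 1)*(c + c))*c = c + ((1 + c)*(2*c))*c = c + (2*c*(1 + c))*c = c + 2*c²*(1 + c))
(-5 + H(7))² = (-5 + 7*(1 + 2*7*(1 + 7)))² = (-5 + 7*(1 + 2*7*8))² = (-5 + 7*(1 + 112))² = (-5 + 7*113)² = (-5 + 791)² = 786² = 617796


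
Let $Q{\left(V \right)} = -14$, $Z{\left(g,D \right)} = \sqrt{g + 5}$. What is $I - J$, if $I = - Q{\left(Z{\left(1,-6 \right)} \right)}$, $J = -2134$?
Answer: $2148$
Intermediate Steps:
$Z{\left(g,D \right)} = \sqrt{5 + g}$
$I = 14$ ($I = \left(-1\right) \left(-14\right) = 14$)
$I - J = 14 - -2134 = 14 + 2134 = 2148$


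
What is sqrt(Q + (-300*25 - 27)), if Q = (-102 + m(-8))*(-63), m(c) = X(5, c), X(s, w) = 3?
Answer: I*sqrt(1290) ≈ 35.917*I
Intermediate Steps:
m(c) = 3
Q = 6237 (Q = (-102 + 3)*(-63) = -99*(-63) = 6237)
sqrt(Q + (-300*25 - 27)) = sqrt(6237 + (-300*25 - 27)) = sqrt(6237 + (-75*100 - 27)) = sqrt(6237 + (-7500 - 27)) = sqrt(6237 - 7527) = sqrt(-1290) = I*sqrt(1290)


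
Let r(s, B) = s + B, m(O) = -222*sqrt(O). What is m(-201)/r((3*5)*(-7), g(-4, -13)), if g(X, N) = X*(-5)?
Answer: 222*I*sqrt(201)/85 ≈ 37.028*I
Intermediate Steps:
g(X, N) = -5*X
r(s, B) = B + s
m(-201)/r((3*5)*(-7), g(-4, -13)) = (-222*I*sqrt(201))/(-5*(-4) + (3*5)*(-7)) = (-222*I*sqrt(201))/(20 + 15*(-7)) = (-222*I*sqrt(201))/(20 - 105) = -222*I*sqrt(201)/(-85) = -222*I*sqrt(201)*(-1/85) = 222*I*sqrt(201)/85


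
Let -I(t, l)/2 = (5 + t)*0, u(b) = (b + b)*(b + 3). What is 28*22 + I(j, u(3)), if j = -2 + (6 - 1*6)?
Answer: 616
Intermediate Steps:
u(b) = 2*b*(3 + b) (u(b) = (2*b)*(3 + b) = 2*b*(3 + b))
j = -2 (j = -2 + (6 - 6) = -2 + 0 = -2)
I(t, l) = 0 (I(t, l) = -2*(5 + t)*0 = -2*0 = 0)
28*22 + I(j, u(3)) = 28*22 + 0 = 616 + 0 = 616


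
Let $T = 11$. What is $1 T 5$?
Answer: $55$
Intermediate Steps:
$1 T 5 = 1 \cdot 11 \cdot 5 = 11 \cdot 5 = 55$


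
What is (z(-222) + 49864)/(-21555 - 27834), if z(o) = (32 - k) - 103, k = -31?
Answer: -16608/16463 ≈ -1.0088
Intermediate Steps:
z(o) = -40 (z(o) = (32 - 1*(-31)) - 103 = (32 + 31) - 103 = 63 - 103 = -40)
(z(-222) + 49864)/(-21555 - 27834) = (-40 + 49864)/(-21555 - 27834) = 49824/(-49389) = 49824*(-1/49389) = -16608/16463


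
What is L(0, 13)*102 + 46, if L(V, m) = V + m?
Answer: 1372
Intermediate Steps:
L(0, 13)*102 + 46 = (0 + 13)*102 + 46 = 13*102 + 46 = 1326 + 46 = 1372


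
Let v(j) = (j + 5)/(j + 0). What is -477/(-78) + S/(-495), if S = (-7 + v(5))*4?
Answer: 15845/2574 ≈ 6.1558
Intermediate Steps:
v(j) = (5 + j)/j
S = -20 (S = (-7 + (5 + 5)/5)*4 = (-7 + (1/5)*10)*4 = (-7 + 2)*4 = -5*4 = -20)
-477/(-78) + S/(-495) = -477/(-78) - 20/(-495) = -477*(-1/78) - 20*(-1/495) = 159/26 + 4/99 = 15845/2574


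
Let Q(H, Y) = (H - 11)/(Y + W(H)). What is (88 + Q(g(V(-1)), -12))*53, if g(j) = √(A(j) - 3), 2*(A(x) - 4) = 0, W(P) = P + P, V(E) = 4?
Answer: 4717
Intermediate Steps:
W(P) = 2*P
A(x) = 4 (A(x) = 4 + (½)*0 = 4 + 0 = 4)
g(j) = 1 (g(j) = √(4 - 3) = √1 = 1)
Q(H, Y) = (-11 + H)/(Y + 2*H) (Q(H, Y) = (H - 11)/(Y + 2*H) = (-11 + H)/(Y + 2*H))
(88 + Q(g(V(-1)), -12))*53 = (88 + (-11 + 1)/(-12 + 2*1))*53 = (88 - 10/(-12 + 2))*53 = (88 - 10/(-10))*53 = (88 - ⅒*(-10))*53 = (88 + 1)*53 = 89*53 = 4717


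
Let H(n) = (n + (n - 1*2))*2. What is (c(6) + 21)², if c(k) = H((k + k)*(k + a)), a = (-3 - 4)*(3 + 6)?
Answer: 7392961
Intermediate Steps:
a = -63 (a = -7*9 = -63)
H(n) = -4 + 4*n (H(n) = (n + (n - 2))*2 = (n + (-2 + n))*2 = (-2 + 2*n)*2 = -4 + 4*n)
c(k) = -4 + 8*k*(-63 + k) (c(k) = -4 + 4*((k + k)*(k - 63)) = -4 + 4*((2*k)*(-63 + k)) = -4 + 4*(2*k*(-63 + k)) = -4 + 8*k*(-63 + k))
(c(6) + 21)² = ((-4 + 8*6*(-63 + 6)) + 21)² = ((-4 + 8*6*(-57)) + 21)² = ((-4 - 2736) + 21)² = (-2740 + 21)² = (-2719)² = 7392961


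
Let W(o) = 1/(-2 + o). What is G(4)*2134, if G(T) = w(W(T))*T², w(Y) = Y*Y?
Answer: 8536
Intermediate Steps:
w(Y) = Y²
G(T) = T²/(-2 + T)² (G(T) = (1/(-2 + T))²*T² = T²/(-2 + T)²)
G(4)*2134 = (4²/(-2 + 4)²)*2134 = (16/2²)*2134 = (16*(¼))*2134 = 4*2134 = 8536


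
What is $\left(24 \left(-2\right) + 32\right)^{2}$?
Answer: $256$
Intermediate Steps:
$\left(24 \left(-2\right) + 32\right)^{2} = \left(-48 + 32\right)^{2} = \left(-16\right)^{2} = 256$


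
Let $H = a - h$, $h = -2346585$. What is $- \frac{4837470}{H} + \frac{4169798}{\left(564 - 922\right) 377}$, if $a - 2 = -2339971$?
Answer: $- \frac{170120339897}{223233764} \approx -762.07$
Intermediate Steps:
$a = -2339969$ ($a = 2 - 2339971 = -2339969$)
$H = 6616$ ($H = -2339969 - -2346585 = -2339969 + 2346585 = 6616$)
$- \frac{4837470}{H} + \frac{4169798}{\left(564 - 922\right) 377} = - \frac{4837470}{6616} + \frac{4169798}{\left(564 - 922\right) 377} = \left(-4837470\right) \frac{1}{6616} + \frac{4169798}{\left(-358\right) 377} = - \frac{2418735}{3308} + \frac{4169798}{-134966} = - \frac{2418735}{3308} + 4169798 \left(- \frac{1}{134966}\right) = - \frac{2418735}{3308} - \frac{2084899}{67483} = - \frac{170120339897}{223233764}$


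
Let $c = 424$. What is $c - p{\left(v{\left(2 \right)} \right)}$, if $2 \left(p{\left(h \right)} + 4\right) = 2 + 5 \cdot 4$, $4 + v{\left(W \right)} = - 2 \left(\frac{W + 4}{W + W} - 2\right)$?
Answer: $417$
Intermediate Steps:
$v{\left(W \right)} = - \frac{4 + W}{W}$ ($v{\left(W \right)} = -4 - 2 \left(\frac{W + 4}{W + W} - 2\right) = -4 - 2 \left(\frac{4 + W}{2 W} - 2\right) = -4 - 2 \left(-2 + \frac{4 + W}{2 W}\right) = -4 + \left(4 - \frac{4 + W}{W}\right) = - \frac{4 + W}{W}$)
$p{\left(h \right)} = 7$ ($p{\left(h \right)} = -4 + \frac{2 + 5 \cdot 4}{2} = -4 + \frac{2 + 20}{2} = -4 + \frac{1}{2} \cdot 22 = -4 + 11 = 7$)
$c - p{\left(v{\left(2 \right)} \right)} = 424 - 7 = 417$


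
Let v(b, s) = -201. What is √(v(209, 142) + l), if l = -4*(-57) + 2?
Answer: √29 ≈ 5.3852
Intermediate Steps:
l = 230 (l = 228 + 2 = 230)
√(v(209, 142) + l) = √(-201 + 230) = √29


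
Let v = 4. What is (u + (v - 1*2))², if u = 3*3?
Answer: 121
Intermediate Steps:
u = 9
(u + (v - 1*2))² = (9 + (4 - 1*2))² = (9 + (4 - 2))² = (9 + 2)² = 11² = 121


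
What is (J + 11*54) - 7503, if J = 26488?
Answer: 19579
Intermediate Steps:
(J + 11*54) - 7503 = (26488 + 11*54) - 7503 = (26488 + 594) - 7503 = 27082 - 7503 = 19579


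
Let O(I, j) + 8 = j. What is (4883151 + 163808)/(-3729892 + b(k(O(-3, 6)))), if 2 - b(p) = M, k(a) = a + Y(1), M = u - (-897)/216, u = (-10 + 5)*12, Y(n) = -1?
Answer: -363381048/268548059 ≈ -1.3531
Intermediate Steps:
O(I, j) = -8 + j
u = -60 (u = -5*12 = -60)
M = -4021/72 (M = -60 - (-897)/216 = -60 - 1*(-299/72) = -60 + 299/72 = -4021/72 ≈ -55.847)
k(a) = -1 + a (k(a) = a - 1 = -1 + a)
b(p) = 4165/72 (b(p) = 2 - 1*(-4021/72) = 2 + 4021/72 = 4165/72)
(4883151 + 163808)/(-3729892 + b(k(O(-3, 6)))) = (4883151 + 163808)/(-3729892 + 4165/72) = 5046959/(-268548059/72) = 5046959*(-72/268548059) = -363381048/268548059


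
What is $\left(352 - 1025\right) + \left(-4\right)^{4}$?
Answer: $-417$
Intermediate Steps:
$\left(352 - 1025\right) + \left(-4\right)^{4} = -673 + 256 = -417$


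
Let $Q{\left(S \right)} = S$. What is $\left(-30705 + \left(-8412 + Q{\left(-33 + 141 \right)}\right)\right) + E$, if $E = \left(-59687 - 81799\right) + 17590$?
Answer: $-162905$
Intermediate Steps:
$E = -123896$ ($E = -141486 + 17590 = -123896$)
$\left(-30705 + \left(-8412 + Q{\left(-33 + 141 \right)}\right)\right) + E = \left(-30705 + \left(-8412 + \left(-33 + 141\right)\right)\right) - 123896 = \left(-30705 + \left(-8412 + 108\right)\right) - 123896 = \left(-30705 - 8304\right) - 123896 = -39009 - 123896 = -162905$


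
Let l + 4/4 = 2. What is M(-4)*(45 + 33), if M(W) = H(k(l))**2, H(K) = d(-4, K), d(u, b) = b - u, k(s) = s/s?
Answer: 1950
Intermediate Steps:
l = 1 (l = -1 + 2 = 1)
k(s) = 1
H(K) = 4 + K (H(K) = K - 1*(-4) = K + 4 = 4 + K)
M(W) = 25 (M(W) = (4 + 1)**2 = 5**2 = 25)
M(-4)*(45 + 33) = 25*(45 + 33) = 25*78 = 1950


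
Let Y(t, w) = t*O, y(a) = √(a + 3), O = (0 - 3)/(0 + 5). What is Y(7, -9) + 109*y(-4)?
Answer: -21/5 + 109*I ≈ -4.2 + 109.0*I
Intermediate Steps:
O = -⅗ (O = -3/5 = -3*⅕ = -⅗ ≈ -0.60000)
y(a) = √(3 + a)
Y(t, w) = -3*t/5 (Y(t, w) = t*(-⅗) = -3*t/5)
Y(7, -9) + 109*y(-4) = -⅗*7 + 109*√(3 - 4) = -21/5 + 109*√(-1) = -21/5 + 109*I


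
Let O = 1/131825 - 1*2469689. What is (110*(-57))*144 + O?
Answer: -444588908424/131825 ≈ -3.3726e+6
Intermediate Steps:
O = -325566752424/131825 (O = 1/131825 - 2469689 = -325566752424/131825 ≈ -2.4697e+6)
(110*(-57))*144 + O = (110*(-57))*144 - 325566752424/131825 = -6270*144 - 325566752424/131825 = -902880 - 325566752424/131825 = -444588908424/131825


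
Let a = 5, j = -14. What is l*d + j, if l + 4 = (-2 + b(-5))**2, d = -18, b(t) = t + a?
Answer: -14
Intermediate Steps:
b(t) = 5 + t (b(t) = t + 5 = 5 + t)
l = 0 (l = -4 + (-2 + (5 - 5))**2 = -4 + (-2 + 0)**2 = -4 + (-2)**2 = -4 + 4 = 0)
l*d + j = 0*(-18) - 14 = 0 - 14 = -14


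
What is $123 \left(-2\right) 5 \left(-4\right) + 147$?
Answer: $5067$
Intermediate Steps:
$123 \left(-2\right) 5 \left(-4\right) + 147 = 123 \left(\left(-10\right) \left(-4\right)\right) + 147 = 123 \cdot 40 + 147 = 4920 + 147 = 5067$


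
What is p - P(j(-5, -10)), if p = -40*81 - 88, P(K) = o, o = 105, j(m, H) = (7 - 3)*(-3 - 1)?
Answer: -3433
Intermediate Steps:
j(m, H) = -16 (j(m, H) = 4*(-4) = -16)
P(K) = 105
p = -3328 (p = -3240 - 88 = -3328)
p - P(j(-5, -10)) = -3328 - 1*105 = -3328 - 105 = -3433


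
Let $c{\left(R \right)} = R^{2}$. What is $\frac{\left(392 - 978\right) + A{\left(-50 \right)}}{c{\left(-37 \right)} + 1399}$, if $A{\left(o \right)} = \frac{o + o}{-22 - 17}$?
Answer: $- \frac{11377}{53976} \approx -0.21078$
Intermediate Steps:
$A{\left(o \right)} = - \frac{2 o}{39}$ ($A{\left(o \right)} = \frac{2 o}{-39} = 2 o \left(- \frac{1}{39}\right) = - \frac{2 o}{39}$)
$\frac{\left(392 - 978\right) + A{\left(-50 \right)}}{c{\left(-37 \right)} + 1399} = \frac{\left(392 - 978\right) - - \frac{100}{39}}{\left(-37\right)^{2} + 1399} = \frac{-586 + \frac{100}{39}}{1369 + 1399} = - \frac{22754}{39 \cdot 2768} = \left(- \frac{22754}{39}\right) \frac{1}{2768} = - \frac{11377}{53976}$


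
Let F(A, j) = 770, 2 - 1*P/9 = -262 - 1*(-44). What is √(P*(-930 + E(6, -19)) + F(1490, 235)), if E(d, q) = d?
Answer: 25*I*√2926 ≈ 1352.3*I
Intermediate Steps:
P = 1980 (P = 18 - 9*(-262 - 1*(-44)) = 18 - 9*(-262 + 44) = 18 - 9*(-218) = 18 + 1962 = 1980)
√(P*(-930 + E(6, -19)) + F(1490, 235)) = √(1980*(-930 + 6) + 770) = √(1980*(-924) + 770) = √(-1829520 + 770) = √(-1828750) = 25*I*√2926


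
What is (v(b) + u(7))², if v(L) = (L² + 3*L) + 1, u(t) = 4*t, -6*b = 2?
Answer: 64009/81 ≈ 790.23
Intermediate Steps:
b = -⅓ (b = -⅙*2 = -⅓ ≈ -0.33333)
v(L) = 1 + L² + 3*L
(v(b) + u(7))² = ((1 + (-⅓)² + 3*(-⅓)) + 4*7)² = ((1 + ⅑ - 1) + 28)² = (⅑ + 28)² = (253/9)² = 64009/81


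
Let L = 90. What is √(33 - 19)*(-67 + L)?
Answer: 23*√14 ≈ 86.058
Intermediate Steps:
√(33 - 19)*(-67 + L) = √(33 - 19)*(-67 + 90) = √14*23 = 23*√14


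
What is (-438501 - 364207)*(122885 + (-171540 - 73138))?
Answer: 97764215444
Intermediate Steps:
(-438501 - 364207)*(122885 + (-171540 - 73138)) = -802708*(122885 - 244678) = -802708*(-121793) = 97764215444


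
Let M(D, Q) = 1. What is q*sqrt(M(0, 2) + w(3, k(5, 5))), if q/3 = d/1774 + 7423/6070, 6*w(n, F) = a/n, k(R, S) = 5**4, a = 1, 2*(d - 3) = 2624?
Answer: 5287613*sqrt(38)/5384090 ≈ 6.0540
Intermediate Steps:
d = 1315 (d = 3 + (1/2)*2624 = 3 + 1312 = 1315)
k(R, S) = 625
w(n, F) = 1/(6*n) (w(n, F) = (1/n)/6 = 1/(6*n))
q = 15862839/2692045 (q = 3*(1315/1774 + 7423/6070) = 3*(5287613/2692045) = 15862839/2692045 ≈ 5.8925)
q*sqrt(M(0, 2) + w(3, k(5, 5))) = 15862839*sqrt(1 + (1/6)/3)/2692045 = 15862839*sqrt(1 + (1/6)*(1/3))/2692045 = 15862839*sqrt(1 + 1/18)/2692045 = 15862839*sqrt(19/18)/2692045 = 15862839*(sqrt(38)/6)/2692045 = 5287613*sqrt(38)/5384090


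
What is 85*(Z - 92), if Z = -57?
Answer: -12665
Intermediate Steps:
85*(Z - 92) = 85*(-57 - 92) = 85*(-149) = -12665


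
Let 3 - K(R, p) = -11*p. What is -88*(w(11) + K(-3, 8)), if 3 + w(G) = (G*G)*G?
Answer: -124872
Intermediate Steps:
K(R, p) = 3 + 11*p (K(R, p) = 3 - (-11)*p = 3 + 11*p)
w(G) = -3 + G³ (w(G) = -3 + (G*G)*G = -3 + G²*G = -3 + G³)
-88*(w(11) + K(-3, 8)) = -88*((-3 + 11³) + (3 + 11*8)) = -88*((-3 + 1331) + (3 + 88)) = -88*(1328 + 91) = -88*1419 = -124872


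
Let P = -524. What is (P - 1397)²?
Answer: 3690241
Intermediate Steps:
(P - 1397)² = (-524 - 1397)² = (-1921)² = 3690241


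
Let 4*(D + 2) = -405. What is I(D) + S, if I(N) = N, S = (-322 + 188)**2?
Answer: 71411/4 ≈ 17853.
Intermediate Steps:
D = -413/4 (D = -2 + (1/4)*(-405) = -2 - 405/4 = -413/4 ≈ -103.25)
S = 17956 (S = (-134)**2 = 17956)
I(D) + S = -413/4 + 17956 = 71411/4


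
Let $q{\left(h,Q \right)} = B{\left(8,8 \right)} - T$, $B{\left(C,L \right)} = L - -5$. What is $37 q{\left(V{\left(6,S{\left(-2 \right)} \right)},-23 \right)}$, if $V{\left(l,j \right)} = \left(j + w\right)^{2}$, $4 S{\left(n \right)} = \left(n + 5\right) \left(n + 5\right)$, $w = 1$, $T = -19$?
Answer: $1184$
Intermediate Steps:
$B{\left(C,L \right)} = 5 + L$ ($B{\left(C,L \right)} = L + 5 = 5 + L$)
$S{\left(n \right)} = \frac{\left(5 + n\right)^{2}}{4}$ ($S{\left(n \right)} = \frac{\left(n + 5\right) \left(n + 5\right)}{4} = \frac{\left(5 + n\right) \left(5 + n\right)}{4} = \frac{\left(5 + n\right)^{2}}{4}$)
$V{\left(l,j \right)} = \left(1 + j\right)^{2}$ ($V{\left(l,j \right)} = \left(j + 1\right)^{2} = \left(1 + j\right)^{2}$)
$q{\left(h,Q \right)} = 32$ ($q{\left(h,Q \right)} = \left(5 + 8\right) - -19 = 13 + 19 = 32$)
$37 q{\left(V{\left(6,S{\left(-2 \right)} \right)},-23 \right)} = 37 \cdot 32 = 1184$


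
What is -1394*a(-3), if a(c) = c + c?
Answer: 8364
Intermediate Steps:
a(c) = 2*c
-1394*a(-3) = -2788*(-3) = -1394*(-6) = 8364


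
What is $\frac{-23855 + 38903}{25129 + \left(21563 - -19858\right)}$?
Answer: $\frac{684}{3025} \approx 0.22612$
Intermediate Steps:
$\frac{-23855 + 38903}{25129 + \left(21563 - -19858\right)} = \frac{15048}{25129 + \left(21563 + 19858\right)} = \frac{15048}{25129 + 41421} = \frac{15048}{66550} = 15048 \cdot \frac{1}{66550} = \frac{684}{3025}$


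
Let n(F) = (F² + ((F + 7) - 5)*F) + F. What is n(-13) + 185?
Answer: 484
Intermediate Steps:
n(F) = F + F² + F*(2 + F) (n(F) = (F² + ((7 + F) - 5)*F) + F = (F² + (2 + F)*F) + F = (F² + F*(2 + F)) + F = F + F² + F*(2 + F))
n(-13) + 185 = -13*(3 + 2*(-13)) + 185 = -13*(3 - 26) + 185 = -13*(-23) + 185 = 299 + 185 = 484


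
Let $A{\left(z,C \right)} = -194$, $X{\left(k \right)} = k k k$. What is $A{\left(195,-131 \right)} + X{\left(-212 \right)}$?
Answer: $-9528322$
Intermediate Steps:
$X{\left(k \right)} = k^{3}$ ($X{\left(k \right)} = k^{2} k = k^{3}$)
$A{\left(195,-131 \right)} + X{\left(-212 \right)} = -194 + \left(-212\right)^{3} = -194 - 9528128 = -9528322$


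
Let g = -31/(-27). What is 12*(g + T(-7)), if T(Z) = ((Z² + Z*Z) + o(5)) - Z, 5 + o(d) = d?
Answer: 11464/9 ≈ 1273.8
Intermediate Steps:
o(d) = -5 + d
g = 31/27 (g = -31*(-1/27) = 31/27 ≈ 1.1481)
T(Z) = -Z + 2*Z² (T(Z) = ((Z² + Z*Z) + (-5 + 5)) - Z = ((Z² + Z²) + 0) - Z = (2*Z² + 0) - Z = 2*Z² - Z = -Z + 2*Z²)
12*(g + T(-7)) = 12*(31/27 - 7*(-1 + 2*(-7))) = 12*(31/27 - 7*(-1 - 14)) = 12*(31/27 - 7*(-15)) = 12*(31/27 + 105) = 12*(2866/27) = 11464/9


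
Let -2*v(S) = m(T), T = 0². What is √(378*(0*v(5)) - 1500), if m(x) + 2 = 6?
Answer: 10*I*√15 ≈ 38.73*I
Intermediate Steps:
T = 0
m(x) = 4 (m(x) = -2 + 6 = 4)
v(S) = -2 (v(S) = -½*4 = -2)
√(378*(0*v(5)) - 1500) = √(378*(0*(-2)) - 1500) = √(378*0 - 1500) = √(0 - 1500) = √(-1500) = 10*I*√15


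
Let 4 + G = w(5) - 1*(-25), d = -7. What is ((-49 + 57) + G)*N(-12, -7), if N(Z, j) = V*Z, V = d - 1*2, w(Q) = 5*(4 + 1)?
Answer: 5832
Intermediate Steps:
w(Q) = 25 (w(Q) = 5*5 = 25)
V = -9 (V = -7 - 1*2 = -7 - 2 = -9)
N(Z, j) = -9*Z
G = 46 (G = -4 + (25 - 1*(-25)) = -4 + (25 + 25) = -4 + 50 = 46)
((-49 + 57) + G)*N(-12, -7) = ((-49 + 57) + 46)*(-9*(-12)) = (8 + 46)*108 = 54*108 = 5832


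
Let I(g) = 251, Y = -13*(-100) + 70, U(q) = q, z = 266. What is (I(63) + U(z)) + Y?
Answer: 1887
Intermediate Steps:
Y = 1370 (Y = 1300 + 70 = 1370)
(I(63) + U(z)) + Y = (251 + 266) + 1370 = 517 + 1370 = 1887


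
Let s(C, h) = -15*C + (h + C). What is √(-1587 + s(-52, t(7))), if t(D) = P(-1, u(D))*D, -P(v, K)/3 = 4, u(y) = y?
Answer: I*√943 ≈ 30.708*I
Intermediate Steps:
P(v, K) = -12 (P(v, K) = -3*4 = -12)
t(D) = -12*D
s(C, h) = h - 14*C (s(C, h) = -15*C + (C + h) = h - 14*C)
√(-1587 + s(-52, t(7))) = √(-1587 + (-12*7 - 14*(-52))) = √(-1587 + (-84 + 728)) = √(-1587 + 644) = √(-943) = I*√943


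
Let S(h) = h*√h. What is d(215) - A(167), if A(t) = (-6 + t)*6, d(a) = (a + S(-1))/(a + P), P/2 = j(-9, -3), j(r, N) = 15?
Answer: -47291/49 - I/245 ≈ -965.12 - 0.0040816*I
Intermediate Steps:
P = 30 (P = 2*15 = 30)
S(h) = h^(3/2)
d(a) = (a - I)/(30 + a) (d(a) = (a + (-1)^(3/2))/(a + 30) = (a - I)/(30 + a))
A(t) = -36 + 6*t
d(215) - A(167) = (215 - I)/(30 + 215) - (-36 + 6*167) = (215 - I)/245 - (-36 + 1002) = (215 - I)/245 - 1*966 = (43/49 - I/245) - 966 = -47291/49 - I/245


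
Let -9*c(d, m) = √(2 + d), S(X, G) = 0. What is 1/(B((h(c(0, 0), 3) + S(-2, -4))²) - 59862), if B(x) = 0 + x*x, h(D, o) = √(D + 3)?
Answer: -392695371/23503986338449 + 4374*√2/23503986338449 ≈ -1.6707e-5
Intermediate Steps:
c(d, m) = -√(2 + d)/9
h(D, o) = √(3 + D)
B(x) = x² (B(x) = 0 + x² = x²)
1/(B((h(c(0, 0), 3) + S(-2, -4))²) - 59862) = 1/(((√(3 - √(2 + 0)/9) + 0)²)² - 59862) = 1/(((√(3 - √2/9) + 0)²)² - 59862) = 1/(((√(3 - √2/9))²)² - 59862) = 1/((3 - √2/9)² - 59862) = 1/(-59862 + (3 - √2/9)²)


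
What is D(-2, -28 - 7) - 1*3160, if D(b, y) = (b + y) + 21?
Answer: -3176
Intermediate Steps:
D(b, y) = 21 + b + y
D(-2, -28 - 7) - 1*3160 = (21 - 2 + (-28 - 7)) - 1*3160 = (21 - 2 - 35) - 3160 = -16 - 3160 = -3176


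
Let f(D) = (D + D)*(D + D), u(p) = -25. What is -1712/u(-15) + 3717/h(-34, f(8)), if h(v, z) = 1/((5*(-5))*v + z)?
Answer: 102776762/25 ≈ 4.1111e+6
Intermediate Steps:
f(D) = 4*D**2 (f(D) = (2*D)*(2*D) = 4*D**2)
h(v, z) = 1/(z - 25*v) (h(v, z) = 1/(-25*v + z) = 1/(z - 25*v))
-1712/u(-15) + 3717/h(-34, f(8)) = -1712/(-25) + 3717/(1/(4*8**2 - 25*(-34))) = -1712*(-1/25) + 3717/(1/(4*64 + 850)) = 1712/25 + 3717/(1/(256 + 850)) = 1712/25 + 3717/(1/1106) = 1712/25 + 3717*1106 = 1712/25 + 4111002 = 102776762/25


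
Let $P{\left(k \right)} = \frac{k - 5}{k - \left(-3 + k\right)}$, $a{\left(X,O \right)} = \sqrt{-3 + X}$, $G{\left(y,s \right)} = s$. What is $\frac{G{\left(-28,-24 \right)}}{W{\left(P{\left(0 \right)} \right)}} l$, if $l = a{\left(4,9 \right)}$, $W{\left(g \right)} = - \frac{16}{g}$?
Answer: $- \frac{5}{2} \approx -2.5$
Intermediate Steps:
$P{\left(k \right)} = - \frac{5}{3} + \frac{k}{3}$ ($P{\left(k \right)} = \frac{-5 + k}{3} = \left(-5 + k\right) \frac{1}{3} = - \frac{5}{3} + \frac{k}{3}$)
$l = 1$ ($l = \sqrt{-3 + 4} = \sqrt{1} = 1$)
$\frac{G{\left(-28,-24 \right)}}{W{\left(P{\left(0 \right)} \right)}} l = - \frac{24}{\left(-16\right) \frac{1}{- \frac{5}{3} + \frac{1}{3} \cdot 0}} \cdot 1 = - \frac{24}{\left(-16\right) \frac{1}{- \frac{5}{3} + 0}} \cdot 1 = - \frac{24}{\left(-16\right) \frac{1}{- \frac{5}{3}}} \cdot 1 = - \frac{24}{\left(-16\right) \left(- \frac{3}{5}\right)} 1 = - \frac{24}{\frac{48}{5}} \cdot 1 = \left(-24\right) \frac{5}{48} \cdot 1 = \left(- \frac{5}{2}\right) 1 = - \frac{5}{2}$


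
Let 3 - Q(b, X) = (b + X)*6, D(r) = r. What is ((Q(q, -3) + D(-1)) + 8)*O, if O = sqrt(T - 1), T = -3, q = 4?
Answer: 8*I ≈ 8.0*I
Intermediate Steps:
Q(b, X) = 3 - 6*X - 6*b (Q(b, X) = 3 - (b + X)*6 = 3 - (X + b)*6 = 3 - (6*X + 6*b) = 3 + (-6*X - 6*b) = 3 - 6*X - 6*b)
O = 2*I (O = sqrt(-3 - 1) = sqrt(-4) = 2*I ≈ 2.0*I)
((Q(q, -3) + D(-1)) + 8)*O = (((3 - 6*(-3) - 6*4) - 1) + 8)*(2*I) = (((3 + 18 - 24) - 1) + 8)*(2*I) = ((-3 - 1) + 8)*(2*I) = (-4 + 8)*(2*I) = 4*(2*I) = 8*I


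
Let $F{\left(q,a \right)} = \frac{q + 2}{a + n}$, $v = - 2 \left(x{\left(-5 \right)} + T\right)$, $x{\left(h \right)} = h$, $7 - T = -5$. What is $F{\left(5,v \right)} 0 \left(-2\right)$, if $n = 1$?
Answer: $0$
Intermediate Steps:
$T = 12$ ($T = 7 - -5 = 7 + 5 = 12$)
$v = -14$ ($v = - 2 \left(-5 + 12\right) = \left(-2\right) 7 = -14$)
$F{\left(q,a \right)} = \frac{2 + q}{1 + a}$ ($F{\left(q,a \right)} = \frac{q + 2}{a + 1} = \frac{2 + q}{1 + a}$)
$F{\left(5,v \right)} 0 \left(-2\right) = \frac{2 + 5}{1 - 14} \cdot 0 \left(-2\right) = \frac{1}{-13} \cdot 7 \cdot 0 \left(-2\right) = \left(- \frac{1}{13}\right) 7 \cdot 0 \left(-2\right) = \left(- \frac{7}{13}\right) 0 \left(-2\right) = 0 \left(-2\right) = 0$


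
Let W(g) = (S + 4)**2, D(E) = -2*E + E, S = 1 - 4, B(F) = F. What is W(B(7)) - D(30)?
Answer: 31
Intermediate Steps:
S = -3
D(E) = -E
W(g) = 1 (W(g) = (-3 + 4)**2 = 1**2 = 1)
W(B(7)) - D(30) = 1 - (-1)*30 = 1 - 1*(-30) = 1 + 30 = 31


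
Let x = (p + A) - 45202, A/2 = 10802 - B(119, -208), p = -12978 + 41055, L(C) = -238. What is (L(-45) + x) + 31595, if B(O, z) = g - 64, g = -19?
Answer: 36002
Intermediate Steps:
p = 28077
B(O, z) = -83 (B(O, z) = -19 - 64 = -83)
A = 21770 (A = 2*(10802 - 1*(-83)) = 2*(10802 + 83) = 2*10885 = 21770)
x = 4645 (x = (28077 + 21770) - 45202 = 49847 - 45202 = 4645)
(L(-45) + x) + 31595 = (-238 + 4645) + 31595 = 4407 + 31595 = 36002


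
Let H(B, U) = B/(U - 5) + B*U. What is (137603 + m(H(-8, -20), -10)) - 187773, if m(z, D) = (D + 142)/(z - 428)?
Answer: -83935235/1673 ≈ -50171.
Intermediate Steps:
H(B, U) = B*U + B/(-5 + U) (H(B, U) = B/(-5 + U) + B*U = B*U + B/(-5 + U))
m(z, D) = (142 + D)/(-428 + z)
(137603 + m(H(-8, -20), -10)) - 187773 = (137603 + (142 - 10)/(-428 - 8*(1 + (-20)² - 5*(-20))/(-5 - 20))) - 187773 = (137603 + 132/(-428 - 8*(1 + 400 + 100)/(-25))) - 187773 = (137603 + 132/(-428 - 8*(-1/25)*501)) - 187773 = (137603 + 132/(-428 + 4008/25)) - 187773 = (137603 + 132/(-6692/25)) - 187773 = (137603 - 25/6692*132) - 187773 = (137603 - 825/1673) - 187773 = 230208994/1673 - 187773 = -83935235/1673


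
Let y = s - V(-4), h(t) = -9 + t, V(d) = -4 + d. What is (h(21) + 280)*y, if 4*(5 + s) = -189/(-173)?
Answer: 165345/173 ≈ 955.75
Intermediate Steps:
s = -3271/692 (s = -5 + (-189/(-173))/4 = -5 + (-189*(-1/173))/4 = -5 + (1/4)*(189/173) = -5 + 189/692 = -3271/692 ≈ -4.7269)
y = 2265/692 (y = -3271/692 - (-4 - 4) = -3271/692 - 1*(-8) = -3271/692 + 8 = 2265/692 ≈ 3.2731)
(h(21) + 280)*y = ((-9 + 21) + 280)*(2265/692) = (12 + 280)*(2265/692) = 292*(2265/692) = 165345/173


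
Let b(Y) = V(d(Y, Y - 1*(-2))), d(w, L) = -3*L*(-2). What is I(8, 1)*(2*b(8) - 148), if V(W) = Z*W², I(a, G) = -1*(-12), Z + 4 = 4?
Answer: -1776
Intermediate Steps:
Z = 0 (Z = -4 + 4 = 0)
d(w, L) = 6*L
I(a, G) = 12
V(W) = 0 (V(W) = 0*W² = 0)
b(Y) = 0
I(8, 1)*(2*b(8) - 148) = 12*(2*0 - 148) = 12*(0 - 148) = 12*(-148) = -1776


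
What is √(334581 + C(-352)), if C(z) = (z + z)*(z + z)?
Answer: √830197 ≈ 911.15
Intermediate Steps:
C(z) = 4*z² (C(z) = (2*z)*(2*z) = 4*z²)
√(334581 + C(-352)) = √(334581 + 4*(-352)²) = √(334581 + 4*123904) = √(334581 + 495616) = √830197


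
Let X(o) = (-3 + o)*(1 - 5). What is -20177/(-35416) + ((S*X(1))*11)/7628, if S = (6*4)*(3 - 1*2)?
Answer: 57177187/67538312 ≈ 0.84659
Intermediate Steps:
S = 24 (S = 24*(3 - 2) = 24*1 = 24)
X(o) = 12 - 4*o (X(o) = (-3 + o)*(-4) = 12 - 4*o)
-20177/(-35416) + ((S*X(1))*11)/7628 = -20177/(-35416) + ((24*(12 - 4*1))*11)/7628 = -20177*(-1/35416) + ((24*(12 - 4))*11)*(1/7628) = 20177/35416 + ((24*8)*11)*(1/7628) = 20177/35416 + (192*11)*(1/7628) = 20177/35416 + 2112*(1/7628) = 20177/35416 + 528/1907 = 57177187/67538312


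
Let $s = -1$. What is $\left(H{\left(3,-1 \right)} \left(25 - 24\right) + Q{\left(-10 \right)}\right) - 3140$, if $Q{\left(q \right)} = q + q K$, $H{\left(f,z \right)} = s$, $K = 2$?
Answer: $-3171$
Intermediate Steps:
$H{\left(f,z \right)} = -1$
$Q{\left(q \right)} = 3 q$ ($Q{\left(q \right)} = q + q 2 = q + 2 q = 3 q$)
$\left(H{\left(3,-1 \right)} \left(25 - 24\right) + Q{\left(-10 \right)}\right) - 3140 = \left(- (25 - 24) + 3 \left(-10\right)\right) - 3140 = \left(\left(-1\right) 1 - 30\right) - 3140 = \left(-1 - 30\right) - 3140 = -31 - 3140 = -3171$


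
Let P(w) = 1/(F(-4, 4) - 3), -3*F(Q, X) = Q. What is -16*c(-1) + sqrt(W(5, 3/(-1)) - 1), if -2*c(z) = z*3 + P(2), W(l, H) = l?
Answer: -134/5 ≈ -26.800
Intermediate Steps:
F(Q, X) = -Q/3
P(w) = -3/5 (P(w) = 1/(-1/3*(-4) - 3) = 1/(4/3 - 3) = 1/(-5/3) = -3/5)
c(z) = 3/10 - 3*z/2 (c(z) = -(z*3 - 3/5)/2 = -(3*z - 3/5)/2 = -(-3/5 + 3*z)/2 = 3/10 - 3*z/2)
-16*c(-1) + sqrt(W(5, 3/(-1)) - 1) = -16*(3/10 - 3/2*(-1)) + sqrt(5 - 1) = -16*(3/10 + 3/2) + sqrt(4) = -16*9/5 + 2 = -144/5 + 2 = -134/5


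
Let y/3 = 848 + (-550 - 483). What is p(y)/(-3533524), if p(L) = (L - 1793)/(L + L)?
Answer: -587/980552910 ≈ -5.9864e-7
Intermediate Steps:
y = -555 (y = 3*(848 + (-550 - 483)) = 3*(848 - 1033) = 3*(-185) = -555)
p(L) = (-1793 + L)/(2*L) (p(L) = (-1793 + L)/((2*L)) = (-1793 + L)*(1/(2*L)) = (-1793 + L)/(2*L))
p(y)/(-3533524) = ((½)*(-1793 - 555)/(-555))/(-3533524) = ((½)*(-1/555)*(-2348))*(-1/3533524) = (1174/555)*(-1/3533524) = -587/980552910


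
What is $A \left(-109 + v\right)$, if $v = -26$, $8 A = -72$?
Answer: $1215$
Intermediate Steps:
$A = -9$ ($A = \frac{1}{8} \left(-72\right) = -9$)
$A \left(-109 + v\right) = - 9 \left(-109 - 26\right) = \left(-9\right) \left(-135\right) = 1215$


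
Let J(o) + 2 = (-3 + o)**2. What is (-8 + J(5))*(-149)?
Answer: 894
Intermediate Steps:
J(o) = -2 + (-3 + o)**2
(-8 + J(5))*(-149) = (-8 + (-2 + (-3 + 5)**2))*(-149) = (-8 + (-2 + 2**2))*(-149) = (-8 + (-2 + 4))*(-149) = (-8 + 2)*(-149) = -6*(-149) = 894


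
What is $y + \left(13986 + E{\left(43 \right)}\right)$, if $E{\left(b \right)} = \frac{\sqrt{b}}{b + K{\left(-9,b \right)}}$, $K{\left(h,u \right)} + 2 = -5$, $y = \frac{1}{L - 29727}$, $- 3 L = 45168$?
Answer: $\frac{626335037}{44783} + \frac{\sqrt{43}}{36} \approx 13986.0$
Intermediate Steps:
$L = -15056$ ($L = \left(- \frac{1}{3}\right) 45168 = -15056$)
$y = - \frac{1}{44783}$ ($y = \frac{1}{-15056 - 29727} = \frac{1}{-44783} = - \frac{1}{44783} \approx -2.233 \cdot 10^{-5}$)
$K{\left(h,u \right)} = -7$ ($K{\left(h,u \right)} = -2 - 5 = -7$)
$E{\left(b \right)} = \frac{\sqrt{b}}{-7 + b}$ ($E{\left(b \right)} = \frac{\sqrt{b}}{b - 7} = \frac{\sqrt{b}}{-7 + b}$)
$y + \left(13986 + E{\left(43 \right)}\right) = - \frac{1}{44783} + \left(13986 + \frac{\sqrt{43}}{-7 + 43}\right) = - \frac{1}{44783} + \left(13986 + \frac{\sqrt{43}}{36}\right) = \frac{626335037}{44783} + \frac{\sqrt{43}}{36}$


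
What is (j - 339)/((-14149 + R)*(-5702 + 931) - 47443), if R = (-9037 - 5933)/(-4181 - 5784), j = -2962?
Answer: -6578893/134428385574 ≈ -4.8940e-5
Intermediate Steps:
R = 2994/1993 (R = -14970/(-9965) = -14970*(-1/9965) = 2994/1993 ≈ 1.5023)
(j - 339)/((-14149 + R)*(-5702 + 931) - 47443) = (-2962 - 339)/((-14149 + 2994/1993)*(-5702 + 931) - 47443) = -3301/(-28195963/1993*(-4771) - 47443) = -3301/(134522939473/1993 - 47443) = -3301/134428385574/1993 = -3301*1993/134428385574 = -6578893/134428385574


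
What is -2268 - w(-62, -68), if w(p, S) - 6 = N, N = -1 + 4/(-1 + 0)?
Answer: -2269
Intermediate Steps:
N = -5 (N = -1 + 4/(-1) = -1 + 4*(-1) = -1 - 4 = -5)
w(p, S) = 1 (w(p, S) = 6 - 5 = 1)
-2268 - w(-62, -68) = -2268 - 1*1 = -2268 - 1 = -2269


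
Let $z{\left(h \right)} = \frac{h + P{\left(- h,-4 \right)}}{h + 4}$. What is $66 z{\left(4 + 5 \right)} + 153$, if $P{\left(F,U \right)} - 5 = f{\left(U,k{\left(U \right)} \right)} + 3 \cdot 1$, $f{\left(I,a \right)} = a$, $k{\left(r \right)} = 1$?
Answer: $\frac{3177}{13} \approx 244.38$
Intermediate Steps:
$P{\left(F,U \right)} = 9$ ($P{\left(F,U \right)} = 5 + \left(1 + 3 \cdot 1\right) = 5 + \left(1 + 3\right) = 5 + 4 = 9$)
$z{\left(h \right)} = \frac{9 + h}{4 + h}$ ($z{\left(h \right)} = \frac{h + 9}{h + 4} = \frac{9 + h}{4 + h}$)
$66 z{\left(4 + 5 \right)} + 153 = 66 \frac{9 + \left(4 + 5\right)}{4 + \left(4 + 5\right)} + 153 = 66 \frac{9 + 9}{4 + 9} + 153 = 66 \cdot \frac{1}{13} \cdot 18 + 153 = 66 \cdot \frac{18}{13} + 153 = \frac{1188}{13} + 153 = \frac{3177}{13}$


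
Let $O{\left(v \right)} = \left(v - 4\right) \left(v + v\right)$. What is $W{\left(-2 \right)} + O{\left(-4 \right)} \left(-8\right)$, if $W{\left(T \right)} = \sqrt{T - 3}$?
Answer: $-512 + i \sqrt{5} \approx -512.0 + 2.2361 i$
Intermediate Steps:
$O{\left(v \right)} = 2 v \left(-4 + v\right)$ ($O{\left(v \right)} = \left(-4 + v\right) 2 v = 2 v \left(-4 + v\right)$)
$W{\left(T \right)} = \sqrt{-3 + T}$
$W{\left(-2 \right)} + O{\left(-4 \right)} \left(-8\right) = \sqrt{-3 - 2} + 2 \left(-4\right) \left(-4 - 4\right) \left(-8\right) = \sqrt{-5} + 2 \left(-4\right) \left(-8\right) \left(-8\right) = i \sqrt{5} + 64 \left(-8\right) = i \sqrt{5} - 512 = -512 + i \sqrt{5}$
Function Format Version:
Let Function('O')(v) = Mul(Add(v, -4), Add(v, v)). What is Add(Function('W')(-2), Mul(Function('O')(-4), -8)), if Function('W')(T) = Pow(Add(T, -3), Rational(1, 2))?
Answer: Add(-512, Mul(I, Pow(5, Rational(1, 2)))) ≈ Add(-512.00, Mul(2.2361, I))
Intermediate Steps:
Function('O')(v) = Mul(2, v, Add(-4, v)) (Function('O')(v) = Mul(Add(-4, v), Mul(2, v)) = Mul(2, v, Add(-4, v)))
Function('W')(T) = Pow(Add(-3, T), Rational(1, 2))
Add(Function('W')(-2), Mul(Function('O')(-4), -8)) = Add(Pow(Add(-3, -2), Rational(1, 2)), Mul(Mul(2, -4, Add(-4, -4)), -8)) = Add(Pow(-5, Rational(1, 2)), Mul(Mul(2, -4, -8), -8)) = Add(Mul(I, Pow(5, Rational(1, 2))), Mul(64, -8)) = Add(Mul(I, Pow(5, Rational(1, 2))), -512) = Add(-512, Mul(I, Pow(5, Rational(1, 2))))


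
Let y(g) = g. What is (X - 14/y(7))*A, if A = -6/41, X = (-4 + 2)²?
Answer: -12/41 ≈ -0.29268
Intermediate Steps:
X = 4 (X = (-2)² = 4)
A = -6/41 (A = -6*1/41 = -6/41 ≈ -0.14634)
(X - 14/y(7))*A = (4 - 14/7)*(-6/41) = (4 - 14*⅐)*(-6/41) = (4 - 2)*(-6/41) = 2*(-6/41) = -12/41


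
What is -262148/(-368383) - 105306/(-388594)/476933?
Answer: 24292396649295047/34136818932539683 ≈ 0.71162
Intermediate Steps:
-262148/(-368383) - 105306/(-388594)/476933 = -262148*(-1/368383) - 105306*(-1/388594)*(1/476933) = 262148/368383 + (52653/194297)*(1/476933) = 262148/368383 + 52653/92666651101 = 24292396649295047/34136818932539683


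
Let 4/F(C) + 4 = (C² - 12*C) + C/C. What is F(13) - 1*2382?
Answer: -11908/5 ≈ -2381.6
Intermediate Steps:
F(C) = 4/(-3 + C² - 12*C) (F(C) = 4/(-4 + ((C² - 12*C) + C/C)) = 4/(-4 + ((C² - 12*C) + 1)) = 4/(-4 + (1 + C² - 12*C)) = 4/(-3 + C² - 12*C))
F(13) - 1*2382 = 4/(-3 + 13² - 12*13) - 1*2382 = 4/(-3 + 169 - 156) - 2382 = 4/10 - 2382 = 4*(⅒) - 2382 = ⅖ - 2382 = -11908/5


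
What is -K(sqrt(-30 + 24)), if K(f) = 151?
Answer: -151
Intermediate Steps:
-K(sqrt(-30 + 24)) = -1*151 = -151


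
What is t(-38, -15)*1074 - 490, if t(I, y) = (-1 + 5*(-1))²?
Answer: 38174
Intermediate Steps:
t(I, y) = 36 (t(I, y) = (-1 - 5)² = (-6)² = 36)
t(-38, -15)*1074 - 490 = 36*1074 - 490 = 38664 - 490 = 38174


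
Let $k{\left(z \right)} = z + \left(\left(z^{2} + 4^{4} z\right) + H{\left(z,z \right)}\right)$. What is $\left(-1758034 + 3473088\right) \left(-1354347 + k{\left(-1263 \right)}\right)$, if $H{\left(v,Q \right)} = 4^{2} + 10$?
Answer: $-143623767122$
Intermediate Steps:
$H{\left(v,Q \right)} = 26$ ($H{\left(v,Q \right)} = 16 + 10 = 26$)
$k{\left(z \right)} = 26 + z^{2} + 257 z$ ($k{\left(z \right)} = z + \left(\left(z^{2} + 4^{4} z\right) + 26\right) = z + \left(\left(z^{2} + 256 z\right) + 26\right) = z + \left(26 + z^{2} + 256 z\right) = 26 + z^{2} + 257 z$)
$\left(-1758034 + 3473088\right) \left(-1354347 + k{\left(-1263 \right)}\right) = \left(-1758034 + 3473088\right) \left(-1354347 + \left(26 + \left(-1263\right)^{2} + 257 \left(-1263\right)\right)\right) = 1715054 \left(-1354347 + \left(26 + 1595169 - 324591\right)\right) = 1715054 \left(-1354347 + 1270604\right) = 1715054 \left(-83743\right) = -143623767122$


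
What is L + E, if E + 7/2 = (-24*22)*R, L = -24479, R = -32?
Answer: -15173/2 ≈ -7586.5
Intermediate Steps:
E = 33785/2 (E = -7/2 - 24*22*(-32) = -7/2 - 528*(-32) = -7/2 + 16896 = 33785/2 ≈ 16893.)
L + E = -24479 + 33785/2 = -15173/2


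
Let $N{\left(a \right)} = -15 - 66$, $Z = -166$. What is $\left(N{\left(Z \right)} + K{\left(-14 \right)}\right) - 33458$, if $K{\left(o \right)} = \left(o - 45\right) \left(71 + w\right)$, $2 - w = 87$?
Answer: $-32713$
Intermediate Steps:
$w = -85$ ($w = 2 - 87 = -85$)
$N{\left(a \right)} = -81$
$K{\left(o \right)} = 630 - 14 o$ ($K{\left(o \right)} = \left(o - 45\right) \left(71 - 85\right) = \left(-45 + o\right) \left(-14\right) = 630 - 14 o$)
$\left(N{\left(Z \right)} + K{\left(-14 \right)}\right) - 33458 = \left(-81 + \left(630 - -196\right)\right) - 33458 = \left(-81 + \left(630 + 196\right)\right) - 33458 = \left(-81 + 826\right) - 33458 = 745 - 33458 = -32713$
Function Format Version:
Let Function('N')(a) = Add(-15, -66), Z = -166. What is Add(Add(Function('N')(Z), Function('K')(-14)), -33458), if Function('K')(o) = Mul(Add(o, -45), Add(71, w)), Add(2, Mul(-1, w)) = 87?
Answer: -32713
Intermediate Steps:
w = -85 (w = Add(2, Mul(-1, 87)) = Add(2, -87) = -85)
Function('N')(a) = -81
Function('K')(o) = Add(630, Mul(-14, o)) (Function('K')(o) = Mul(Add(o, -45), Add(71, -85)) = Mul(Add(-45, o), -14) = Add(630, Mul(-14, o)))
Add(Add(Function('N')(Z), Function('K')(-14)), -33458) = Add(Add(-81, Add(630, Mul(-14, -14))), -33458) = Add(Add(-81, Add(630, 196)), -33458) = Add(Add(-81, 826), -33458) = Add(745, -33458) = -32713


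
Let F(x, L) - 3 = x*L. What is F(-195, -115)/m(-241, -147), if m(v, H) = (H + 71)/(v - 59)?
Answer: 1682100/19 ≈ 88532.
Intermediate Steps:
m(v, H) = (71 + H)/(-59 + v)
F(x, L) = 3 + L*x (F(x, L) = 3 + x*L = 3 + L*x)
F(-195, -115)/m(-241, -147) = (3 - 115*(-195))/(((71 - 147)/(-59 - 241))) = (3 + 22425)/((-76/(-300))) = 22428/((-1/300*(-76))) = 22428/(19/75) = 22428*(75/19) = 1682100/19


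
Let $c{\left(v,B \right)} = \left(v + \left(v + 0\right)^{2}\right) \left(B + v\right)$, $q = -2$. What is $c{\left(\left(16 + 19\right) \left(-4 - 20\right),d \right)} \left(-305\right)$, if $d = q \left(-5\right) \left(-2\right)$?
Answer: $184858548000$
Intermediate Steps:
$d = -20$ ($d = \left(-2\right) \left(-5\right) \left(-2\right) = 10 \left(-2\right) = -20$)
$c{\left(v,B \right)} = \left(B + v\right) \left(v + v^{2}\right)$ ($c{\left(v,B \right)} = \left(v + v^{2}\right) \left(B + v\right) = \left(B + v\right) \left(v + v^{2}\right)$)
$c{\left(\left(16 + 19\right) \left(-4 - 20\right),d \right)} \left(-305\right) = \left(16 + 19\right) \left(-4 - 20\right) \left(-20 + \left(16 + 19\right) \left(-4 - 20\right) + \left(\left(16 + 19\right) \left(-4 - 20\right)\right)^{2} - 20 \left(16 + 19\right) \left(-4 - 20\right)\right) \left(-305\right) = 35 \left(-24\right) \left(-20 + 35 \left(-24\right) + \left(35 \left(-24\right)\right)^{2} - 20 \cdot 35 \left(-24\right)\right) \left(-305\right) = - 840 \left(-20 - 840 + \left(-840\right)^{2} - -16800\right) \left(-305\right) = - 840 \left(-20 - 840 + 705600 + 16800\right) \left(-305\right) = \left(-840\right) 721540 \left(-305\right) = \left(-606093600\right) \left(-305\right) = 184858548000$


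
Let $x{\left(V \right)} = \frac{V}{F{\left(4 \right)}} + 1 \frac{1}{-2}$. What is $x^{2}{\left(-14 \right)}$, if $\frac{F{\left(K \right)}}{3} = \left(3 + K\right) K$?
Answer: $\frac{4}{9} \approx 0.44444$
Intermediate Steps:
$F{\left(K \right)} = 3 K \left(3 + K\right)$ ($F{\left(K \right)} = 3 \left(3 + K\right) K = 3 K \left(3 + K\right)$)
$x{\left(V \right)} = - \frac{1}{2} + \frac{V}{84}$ ($x{\left(V \right)} = \frac{V}{3 \cdot 4 \left(3 + 4\right)} + 1 \frac{1}{-2} = \frac{V}{3 \cdot 4 \cdot 7} + 1 \left(- \frac{1}{2}\right) = \frac{V}{84} - \frac{1}{2} = - \frac{1}{2} + \frac{V}{84}$)
$x^{2}{\left(-14 \right)} = \left(- \frac{1}{2} + \frac{1}{84} \left(-14\right)\right)^{2} = \left(- \frac{1}{2} - \frac{1}{6}\right)^{2} = \left(- \frac{2}{3}\right)^{2} = \frac{4}{9}$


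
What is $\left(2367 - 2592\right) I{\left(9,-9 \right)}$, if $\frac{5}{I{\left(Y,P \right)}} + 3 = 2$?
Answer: $1125$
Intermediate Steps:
$I{\left(Y,P \right)} = -5$ ($I{\left(Y,P \right)} = \frac{5}{-3 + 2} = \frac{5}{-1} = 5 \left(-1\right) = -5$)
$\left(2367 - 2592\right) I{\left(9,-9 \right)} = \left(2367 - 2592\right) \left(-5\right) = \left(-225\right) \left(-5\right) = 1125$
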